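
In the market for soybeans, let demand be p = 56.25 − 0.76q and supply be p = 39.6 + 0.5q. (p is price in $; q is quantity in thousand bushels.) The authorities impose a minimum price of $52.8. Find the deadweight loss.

$47.41 thousand

Competitive equilibrium: 56.25 − 0.76q = 39.6 + 0.5q → q* = 13.2143, p* = 46.2071.
At the floor p = 52.8, quantity demanded = (56.25 − 52.8)/0.76 = 4.5395.
Sellers' marginal cost at q' = 4.5395: 39.6 + 0.5·4.5395 = 41.8698.
Δq = 13.2143 − 4.5395 = 8.6748; wedge = 52.8 − 41.8698 = 10.9302.
Welfare loss = ½ × 8.6748 × 10.9302 = $47.41 thousand.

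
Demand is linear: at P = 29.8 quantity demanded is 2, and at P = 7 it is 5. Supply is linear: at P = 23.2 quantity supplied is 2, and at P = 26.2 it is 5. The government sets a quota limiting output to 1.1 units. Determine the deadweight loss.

Demand slope = (7 − 29.8)/(5 − 2) = −7.6, so P = 45 − 7.6Q.
Supply slope = (26.2 − 23.2)/(5 − 2) = 1, so P = 21.2 + Q.
Competitive equilibrium: 45 − 7.6Q = 21.2 + Q → Q* = 2.7674, P* = 23.9674.
At Q = 1.1: demand price = 45 − 7.6·1.1 = 36.64; supply price = 21.2 + 1·1.1 = 22.3.
ΔQ = 2.7674 − 1.1 = 1.6674; wedge = 36.64 − 22.3 = 14.34.
Deadweight loss = ½ × 1.6674 × 14.34 = 11.96.

11.96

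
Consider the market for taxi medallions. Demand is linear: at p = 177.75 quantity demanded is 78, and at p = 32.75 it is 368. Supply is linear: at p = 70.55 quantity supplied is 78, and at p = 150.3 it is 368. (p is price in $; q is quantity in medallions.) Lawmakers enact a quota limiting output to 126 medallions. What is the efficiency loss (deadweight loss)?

$3161.29

Demand slope = (32.75 − 177.75)/(368 − 78) = −0.5, so p = 216.75 − 0.5q.
Supply slope = (150.3 − 70.55)/(368 − 78) = 0.275, so p = 49.1 + 0.275q.
Competitive equilibrium: 216.75 − 0.5q = 49.1 + 0.275q → q* = 216.3226, p* = 108.5887.
At q = 126: demand price = 216.75 − 0.5·126 = 153.75; supply price = 49.1 + 0.275·126 = 83.75.
Δq = 216.3226 − 126 = 90.3226; wedge = 153.75 − 83.75 = 70.
The triangle = ½ × 90.3226 × 70 = $3161.29.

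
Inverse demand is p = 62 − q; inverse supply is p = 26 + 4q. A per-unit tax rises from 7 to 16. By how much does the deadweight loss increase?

20.70

Competitive equilibrium: 62 − q = 26 + 4q → q* = 7.2, p* = 54.8.
For a per-unit tax t: Δq = t/5, so DWL = ½·t·(t/5) = t²/10.
At t = 7: DWL = 4.9. At t = 16: DWL = 25.6.
Increase = 25.6 − 4.9 = 20.70.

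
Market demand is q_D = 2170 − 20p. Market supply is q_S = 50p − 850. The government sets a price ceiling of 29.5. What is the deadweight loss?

In inverse form: demand p = 108.5 − 0.05q, supply p = 17 + 0.02q.
Competitive equilibrium: 108.5 − 0.05q = 17 + 0.02q → q* = 1307.1429, p* = 43.1429.
At the ceiling p = 29.5, quantity supplied = (29.5 − 17)/0.02 = 625.
Willingness to pay at q' = 625: 108.5 − 0.05·625 = 77.25.
Δq = 1307.1429 − 625 = 682.1429; wedge = 77.25 − 29.5 = 47.75.
DWL = ½ × 682.1429 × 47.75 = 16286.16.

16286.16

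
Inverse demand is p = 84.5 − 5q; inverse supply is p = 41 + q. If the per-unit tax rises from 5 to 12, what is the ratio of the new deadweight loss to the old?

5.76

Competitive equilibrium: 84.5 − 5q = 41 + q → q* = 7.25, p* = 48.25.
For a per-unit tax t: Δq = t/6, so DWL = ½·t·(t/6) = t²/12.
At t = 5: DWL = 2.083. At t = 12: DWL = 12.
Ratio = (12/5)² = 5.76.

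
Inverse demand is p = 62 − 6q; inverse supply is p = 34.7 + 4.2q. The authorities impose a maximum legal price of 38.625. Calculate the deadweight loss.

15.48

Competitive equilibrium: 62 − 6q = 34.7 + 4.2q → q* = 2.6765, p* = 45.9412.
At the ceiling p = 38.625, quantity supplied = (38.625 − 34.7)/4.2 = 0.9345.
Willingness to pay at q' = 0.9345: 62 − 6·0.9345 = 56.393.
Δq = 2.6765 − 0.9345 = 1.742; wedge = 56.393 − 38.625 = 17.768.
DWL = ½ × 1.742 × 17.768 = 15.48.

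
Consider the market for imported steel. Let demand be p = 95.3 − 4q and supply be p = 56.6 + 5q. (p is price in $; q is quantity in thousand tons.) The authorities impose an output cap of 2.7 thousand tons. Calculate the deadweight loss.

$11.52 thousand

Competitive equilibrium: 95.3 − 4q = 56.6 + 5q → q* = 4.3, p* = 78.1.
At q = 2.7: demand price = 95.3 − 4·2.7 = 84.5; supply price = 56.6 + 5·2.7 = 70.1.
Δq = 4.3 − 2.7 = 1.6; wedge = 84.5 − 70.1 = 14.4.
Deadweight loss = ½ × 1.6 × 14.4 = $11.52 thousand.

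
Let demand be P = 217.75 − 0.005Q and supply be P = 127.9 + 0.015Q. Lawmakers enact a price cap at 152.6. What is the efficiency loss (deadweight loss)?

80987.67

Competitive equilibrium: 217.75 − 0.005Q = 127.9 + 0.015Q → Q* = 4492.5, P* = 195.2875.
At the ceiling P = 152.6, quantity supplied = (152.6 − 127.9)/0.015 = 1646.666667.
Willingness to pay at Q' = 1646.666667: 217.75 − 0.005·1646.666667 = 209.516667.
ΔQ = 4492.5 − 1646.666667 = 2845.833333; wedge = 209.516667 − 152.6 = 56.916667.
The triangle = ½ × 2845.833333 × 56.916667 = 80987.67.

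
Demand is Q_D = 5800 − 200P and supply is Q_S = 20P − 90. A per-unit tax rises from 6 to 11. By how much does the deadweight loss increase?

772.73

In inverse form: demand P = 29 − 0.005Q, supply P = 4.5 + 0.05Q.
Competitive equilibrium: 29 − 0.005Q = 4.5 + 0.05Q → Q* = 445.4545, P* = 26.7727.
For a per-unit tax t: ΔQ = t/0.055, so DWL = ½·t·(t/0.055) = t²/0.11.
At t = 6: DWL = 327.273. At t = 11: DWL = 1100.
Increase = 1100 − 327.273 = 772.73.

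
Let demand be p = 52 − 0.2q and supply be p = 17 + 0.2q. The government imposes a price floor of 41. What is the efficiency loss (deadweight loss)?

Competitive equilibrium: 52 − 0.2q = 17 + 0.2q → q* = 87.5, p* = 34.5.
At the floor p = 41, quantity demanded = (52 − 41)/0.2 = 55.
Sellers' marginal cost at q' = 55: 17 + 0.2·55 = 28.
Δq = 87.5 − 55 = 32.5; wedge = 41 − 28 = 13.
Welfare loss = ½ × 32.5 × 13 = 211.25.

211.25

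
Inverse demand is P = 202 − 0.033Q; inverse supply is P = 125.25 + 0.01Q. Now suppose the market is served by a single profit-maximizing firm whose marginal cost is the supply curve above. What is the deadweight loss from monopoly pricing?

Competitive equilibrium: 202 − 0.033Q = 125.25 + 0.01Q → Q* = 1784.88372, P* = 143.09884.
Marginal revenue: MR = 202 − 0.066Q. Set MR = MC: 202 − 0.066Q = 125.25 + 0.01Q → Q_m = 1009.86842.
Price P_m = 202 − 0.033·1009.86842 = 168.67434; MC(Q_m) = 125.25 + 0.01·1009.86842 = 135.34868.
Competitive Q* = 1784.88372, so ΔQ = 775.0153; wedge = 168.67434 − 135.34868 = 33.32566.
DWL = ½ × 775.0153 × 33.32566 = 12913.95.

12913.95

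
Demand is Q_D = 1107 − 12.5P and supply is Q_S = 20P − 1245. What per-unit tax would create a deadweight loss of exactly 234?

In inverse form: demand P = 88.56 − 0.08Q, supply P = 62.25 + 0.05Q.
Competitive equilibrium: 88.56 − 0.08Q = 62.25 + 0.05Q → Q* = 202.3846, P* = 72.3692.
A tax t gives ΔQ = t/0.13 and wedge t, so DWL = t²/0.26.
t²/0.26 = 234 → t² = 60.84 → t = 7.8.

7.8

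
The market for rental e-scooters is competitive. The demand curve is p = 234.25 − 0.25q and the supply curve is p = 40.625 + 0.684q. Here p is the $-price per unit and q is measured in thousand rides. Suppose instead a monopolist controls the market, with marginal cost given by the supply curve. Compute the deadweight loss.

$894.79 thousand

Competitive equilibrium: 234.25 − 0.25q = 40.625 + 0.684q → q* = 207.3073, p* = 182.4232.
Marginal revenue: MR = 234.25 − 0.5q. Set MR = MC: 234.25 − 0.5q = 40.625 + 0.684q → q_m = 163.5346.
Price p_m = 234.25 − 0.25·163.5346 = 193.3664; MC(q_m) = 40.625 + 0.684·163.5346 = 152.4827.
Competitive q* = 207.3073, so Δq = 43.7727; wedge = 193.3664 − 152.4827 = 40.8837.
The triangle = ½ × 43.7727 × 40.8837 = $894.79 thousand.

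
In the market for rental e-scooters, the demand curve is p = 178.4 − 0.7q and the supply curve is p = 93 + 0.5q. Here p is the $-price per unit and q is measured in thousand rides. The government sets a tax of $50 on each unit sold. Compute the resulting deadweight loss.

$1041.67 thousand

Competitive equilibrium: 178.4 − 0.7q = 93 + 0.5q → q* = 71.1667, p* = 128.5833.
With the tax, the buyer price exceeds the seller price by 50: (178.4 − 0.7q) − (93 + 0.5q) = 50 → q' = 29.5.
Δq = 71.1667 − 29.5 = 41.6667; the wedge equals the tax, 50.
Welfare loss = ½ × 41.6667 × 50 = $1041.67 thousand.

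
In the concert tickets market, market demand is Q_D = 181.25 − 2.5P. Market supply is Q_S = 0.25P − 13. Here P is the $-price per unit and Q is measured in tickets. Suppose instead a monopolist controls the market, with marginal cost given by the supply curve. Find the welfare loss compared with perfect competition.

In inverse form: demand P = 72.5 − 0.4Q, supply P = 52 + 4Q.
Competitive equilibrium: 72.5 − 0.4Q = 52 + 4Q → Q* = 4.6591, P* = 70.6364.
Marginal revenue: MR = 72.5 − 0.8Q. Set MR = MC: 72.5 − 0.8Q = 52 + 4Q → Q_m = 4.2708.
Price P_m = 72.5 − 0.4·4.2708 = 70.7917; MC(Q_m) = 52 + 4·4.2708 = 69.0832.
Competitive Q* = 4.6591, so ΔQ = 0.3883; wedge = 70.7917 − 69.0832 = 1.7085.
DWL = ½ × 0.3883 × 1.7085 = $0.33.

$0.33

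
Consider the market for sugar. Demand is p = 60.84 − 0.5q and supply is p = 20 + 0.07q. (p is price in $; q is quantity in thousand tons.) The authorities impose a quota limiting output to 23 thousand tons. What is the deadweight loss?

Competitive equilibrium: 60.84 − 0.5q = 20 + 0.07q → q* = 71.6491, p* = 25.0154.
At q = 23: demand price = 60.84 − 0.5·23 = 49.34; supply price = 20 + 0.07·23 = 21.61.
Δq = 71.6491 − 23 = 48.6491; wedge = 49.34 − 21.61 = 27.73.
DWL = ½ × 48.6491 × 27.73 = $674.52 thousand.

$674.52 thousand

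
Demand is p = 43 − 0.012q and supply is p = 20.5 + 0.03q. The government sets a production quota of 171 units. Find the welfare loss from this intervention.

2793.35

Competitive equilibrium: 43 − 0.012q = 20.5 + 0.03q → q* = 535.7143, p* = 36.5714.
At q = 171: demand price = 43 − 0.012·171 = 40.948; supply price = 20.5 + 0.03·171 = 25.63.
Δq = 535.7143 − 171 = 364.7143; wedge = 40.948 − 25.63 = 15.318.
Deadweight loss = ½ × 364.7143 × 15.318 = 2793.35.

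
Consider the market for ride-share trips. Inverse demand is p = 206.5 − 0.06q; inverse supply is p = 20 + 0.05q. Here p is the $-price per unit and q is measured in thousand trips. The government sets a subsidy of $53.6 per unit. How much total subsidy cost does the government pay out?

$116994.18 thousand

Competitive equilibrium: 206.5 − 0.06q = 20 + 0.05q → q* = 1695.4545, p* = 104.7727.
The subsidy lowers effective supply by 53.6: p = 0.05q − 33.6.
New quantity: 206.5 − 0.06q = 0.05q − 33.6 → q' = 2182.7273.
Total subsidy cost = 53.6 × 2182.7273 = $116994.18 thousand.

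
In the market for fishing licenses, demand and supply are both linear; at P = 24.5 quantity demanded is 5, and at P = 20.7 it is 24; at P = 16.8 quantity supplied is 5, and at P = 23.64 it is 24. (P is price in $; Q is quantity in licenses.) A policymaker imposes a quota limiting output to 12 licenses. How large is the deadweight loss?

Demand slope = (20.7 − 24.5)/(24 − 5) = −0.2, so P = 25.5 − 0.2Q.
Supply slope = (23.64 − 16.8)/(24 − 5) = 0.36, so P = 15 + 0.36Q.
Competitive equilibrium: 25.5 − 0.2Q = 15 + 0.36Q → Q* = 18.75, P* = 21.75.
At Q = 12: demand price = 25.5 − 0.2·12 = 23.1; supply price = 15 + 0.36·12 = 19.32.
ΔQ = 18.75 − 12 = 6.75; wedge = 23.1 − 19.32 = 3.78.
DWL = ½ × 6.75 × 3.78 = $12.76.

$12.76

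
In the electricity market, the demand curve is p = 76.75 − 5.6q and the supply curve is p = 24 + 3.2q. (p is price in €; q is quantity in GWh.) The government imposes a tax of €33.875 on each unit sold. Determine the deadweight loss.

€65.20

Competitive equilibrium: 76.75 − 5.6q = 24 + 3.2q → q* = 5.9943, p* = 43.1818.
With the tax, the buyer price exceeds the seller price by 33.875: (76.75 − 5.6q) − (24 + 3.2q) = 33.875 → q' = 2.1449.
Δq = 5.9943 − 2.1449 = 3.8494; the wedge equals the tax, 33.875.
The triangle = ½ × 3.8494 × 33.875 = €65.20.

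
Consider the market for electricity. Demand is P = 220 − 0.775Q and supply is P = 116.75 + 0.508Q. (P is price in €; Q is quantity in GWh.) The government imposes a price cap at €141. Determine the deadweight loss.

€687.60

Competitive equilibrium: 220 − 0.775Q = 116.75 + 0.508Q → Q* = 80.4754, P* = 157.6315.
At the ceiling P = 141, quantity supplied = (141 − 116.75)/0.508 = 47.7362.
Willingness to pay at Q' = 47.7362: 220 − 0.775·47.7362 = 183.0044.
ΔQ = 80.4754 − 47.7362 = 32.7392; wedge = 183.0044 − 141 = 42.0044.
Welfare loss = ½ × 32.7392 × 42.0044 = €687.60.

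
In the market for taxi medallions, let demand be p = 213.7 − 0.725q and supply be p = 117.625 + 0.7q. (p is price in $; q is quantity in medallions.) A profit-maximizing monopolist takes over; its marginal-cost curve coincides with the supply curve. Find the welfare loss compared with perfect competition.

$368.28

Competitive equilibrium: 213.7 − 0.725q = 117.625 + 0.7q → q* = 67.4211, p* = 164.8197.
Marginal revenue: MR = 213.7 − 1.45q. Set MR = MC: 213.7 − 1.45q = 117.625 + 0.7q → q_m = 44.686.
Price p_m = 213.7 − 0.725·44.686 = 181.3027; MC(q_m) = 117.625 + 0.7·44.686 = 148.9052.
Competitive q* = 67.4211, so Δq = 22.7351; wedge = 181.3027 − 148.9052 = 32.3975.
Welfare loss = ½ × 22.7351 × 32.3975 = $368.28.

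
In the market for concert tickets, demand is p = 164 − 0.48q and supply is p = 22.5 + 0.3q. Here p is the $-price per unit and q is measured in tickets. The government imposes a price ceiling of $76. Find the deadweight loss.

Competitive equilibrium: 164 − 0.48q = 22.5 + 0.3q → q* = 181.4103, p* = 76.9231.
At the ceiling p = 76, quantity supplied = (76 − 22.5)/0.3 = 178.3333.
Willingness to pay at q' = 178.3333: 164 − 0.48·178.3333 = 78.4.
Δq = 181.4103 − 178.3333 = 3.077; wedge = 78.4 − 76 = 2.4.
The triangle = ½ × 3.077 × 2.4 = $3.69.

$3.69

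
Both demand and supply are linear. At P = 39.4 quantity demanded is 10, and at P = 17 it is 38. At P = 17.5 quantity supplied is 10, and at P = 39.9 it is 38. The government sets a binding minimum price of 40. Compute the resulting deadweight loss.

166.75

Demand slope = (17 − 39.4)/(38 − 10) = −0.8, so P = 47.4 − 0.8Q.
Supply slope = (39.9 − 17.5)/(38 − 10) = 0.8, so P = 9.5 + 0.8Q.
Competitive equilibrium: 47.4 − 0.8Q = 9.5 + 0.8Q → Q* = 23.6875, P* = 28.45.
At the floor P = 40, quantity demanded = (47.4 − 40)/0.8 = 9.25.
Sellers' marginal cost at Q' = 9.25: 9.5 + 0.8·9.25 = 16.9.
ΔQ = 23.6875 − 9.25 = 14.4375; wedge = 40 − 16.9 = 23.1.
Welfare loss = ½ × 14.4375 × 23.1 = 166.75.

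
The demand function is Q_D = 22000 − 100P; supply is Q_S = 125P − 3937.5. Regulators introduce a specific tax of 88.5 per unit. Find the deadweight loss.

217562.50

In inverse form: demand P = 220 − 0.01Q, supply P = 31.5 + 0.008Q.
Competitive equilibrium: 220 − 0.01Q = 31.5 + 0.008Q → Q* = 10472.2222, P* = 115.2778.
With the tax, the buyer price exceeds the seller price by 88.5: (220 − 0.01Q) − (31.5 + 0.008Q) = 88.5 → Q' = 5555.5556.
ΔQ = 10472.2222 − 5555.5556 = 4916.6666; the wedge equals the tax, 88.5.
Welfare loss = ½ × 4916.6666 × 88.5 = 217562.50.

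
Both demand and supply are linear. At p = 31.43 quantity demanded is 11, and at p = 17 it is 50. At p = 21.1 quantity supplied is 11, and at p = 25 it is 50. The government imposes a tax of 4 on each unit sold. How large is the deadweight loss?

17.02

Demand slope = (17 − 31.43)/(50 − 11) = −0.37, so p = 35.5 − 0.37q.
Supply slope = (25 − 21.1)/(50 − 11) = 0.1, so p = 20 + 0.1q.
Competitive equilibrium: 35.5 − 0.37q = 20 + 0.1q → q* = 32.9787, p* = 23.2979.
With the tax, the buyer price exceeds the seller price by 4: (35.5 − 0.37q) − (20 + 0.1q) = 4 → q' = 24.4681.
Δq = 32.9787 − 24.4681 = 8.5106; the wedge equals the tax, 4.
Welfare loss = ½ × 8.5106 × 4 = 17.02.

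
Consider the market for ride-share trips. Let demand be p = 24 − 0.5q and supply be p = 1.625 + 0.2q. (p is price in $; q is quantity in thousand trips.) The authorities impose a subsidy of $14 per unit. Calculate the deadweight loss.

$140 thousand

Competitive equilibrium: 24 − 0.5q = 1.625 + 0.2q → q* = 31.9643, p* = 8.0179.
The subsidy lowers effective supply by 14: p = 0.2q − 12.375.
New quantity: 24 − 0.5q = 0.2q − 12.375 → q' = 51.9643.
Overproduction Δq = 51.9643 − 31.9643 = 20; wedge = subsidy = 14.
Deadweight loss = ½ × 20 × 14 = $140 thousand.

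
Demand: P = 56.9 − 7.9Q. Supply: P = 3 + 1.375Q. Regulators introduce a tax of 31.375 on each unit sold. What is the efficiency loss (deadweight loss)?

Competitive equilibrium: 56.9 − 7.9Q = 3 + 1.375Q → Q* = 5.8113, P* = 10.9906.
With the tax, the buyer price exceeds the seller price by 31.375: (56.9 − 7.9Q) − (3 + 1.375Q) = 31.375 → Q' = 2.4286.
ΔQ = 5.8113 − 2.4286 = 3.3827; the wedge equals the tax, 31.375.
Welfare loss = ½ × 3.3827 × 31.375 = 53.07.

53.07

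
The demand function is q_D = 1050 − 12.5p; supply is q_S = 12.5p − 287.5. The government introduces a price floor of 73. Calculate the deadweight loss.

In inverse form: demand p = 84 − 0.08q, supply p = 23 + 0.08q.
Competitive equilibrium: 84 − 0.08q = 23 + 0.08q → q* = 381.25, p* = 53.5.
At the floor p = 73, quantity demanded = (84 − 73)/0.08 = 137.5.
Sellers' marginal cost at q' = 137.5: 23 + 0.08·137.5 = 34.
Δq = 381.25 − 137.5 = 243.75; wedge = 73 − 34 = 39.
The triangle = ½ × 243.75 × 39 = 4753.125.

4753.125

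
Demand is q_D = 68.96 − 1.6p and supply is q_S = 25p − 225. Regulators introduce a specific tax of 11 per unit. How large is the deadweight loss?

In inverse form: demand p = 43.1 − 0.625q, supply p = 9 + 0.04q.
Competitive equilibrium: 43.1 − 0.625q = 9 + 0.04q → q* = 51.2782, p* = 11.0511.
With the tax, the buyer price exceeds the seller price by 11: (43.1 − 0.625q) − (9 + 0.04q) = 11 → q' = 34.7368.
Δq = 51.2782 − 34.7368 = 16.5414; the wedge equals the tax, 11.
DWL = ½ × 16.5414 × 11 = 90.98.

90.98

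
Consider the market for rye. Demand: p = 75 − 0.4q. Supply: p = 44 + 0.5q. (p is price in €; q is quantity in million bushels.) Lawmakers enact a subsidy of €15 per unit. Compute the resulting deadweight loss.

€125 million

Competitive equilibrium: 75 − 0.4q = 44 + 0.5q → q* = 34.4444, p* = 61.2222.
The subsidy lowers effective supply by 15: p = 29 + 0.5q.
New quantity: 75 − 0.4q = 29 + 0.5q → q' = 51.1111.
Overproduction Δq = 51.1111 − 34.4444 = 16.6667; wedge = subsidy = 15.
DWL = ½ × 16.6667 × 15 = €125 million.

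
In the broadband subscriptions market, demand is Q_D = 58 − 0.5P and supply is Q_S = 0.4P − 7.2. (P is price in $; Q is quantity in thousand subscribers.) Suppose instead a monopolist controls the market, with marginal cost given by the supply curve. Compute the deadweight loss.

In inverse form: demand P = 116 − 2Q, supply P = 18 + 2.5Q.
Competitive equilibrium: 116 − 2Q = 18 + 2.5Q → Q* = 21.7778, P* = 72.4444.
Marginal revenue: MR = 116 − 4Q. Set MR = MC: 116 − 4Q = 18 + 2.5Q → Q_m = 15.0769.
Price P_m = 116 − 2·15.0769 = 85.8462; MC(Q_m) = 18 + 2.5·15.0769 = 55.6923.
Competitive Q* = 21.7778, so ΔQ = 6.7009; wedge = 85.8462 − 55.6923 = 30.1539.
Deadweight loss = ½ × 6.7009 × 30.1539 = $101.03 thousand.

$101.03 thousand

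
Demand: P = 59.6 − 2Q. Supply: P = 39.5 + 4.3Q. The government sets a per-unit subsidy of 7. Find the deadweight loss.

Competitive equilibrium: 59.6 − 2Q = 39.5 + 4.3Q → Q* = 3.1905, P* = 53.219.
The subsidy lowers effective supply by 7: P = 32.5 + 4.3Q.
New quantity: 59.6 − 2Q = 32.5 + 4.3Q → Q' = 4.3016.
Overproduction ΔQ = 4.3016 − 3.1905 = 1.1111; wedge = subsidy = 7.
The triangle = ½ × 1.1111 × 7 = 3.89.

3.89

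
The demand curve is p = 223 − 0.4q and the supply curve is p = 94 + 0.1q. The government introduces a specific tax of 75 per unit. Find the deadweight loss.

5625

Competitive equilibrium: 223 − 0.4q = 94 + 0.1q → q* = 258, p* = 119.8.
With the tax, the buyer price exceeds the seller price by 75: (223 − 0.4q) − (94 + 0.1q) = 75 → q' = 108.
Δq = 258 − 108 = 150; the wedge equals the tax, 75.
Deadweight loss = ½ × 150 × 75 = 5625.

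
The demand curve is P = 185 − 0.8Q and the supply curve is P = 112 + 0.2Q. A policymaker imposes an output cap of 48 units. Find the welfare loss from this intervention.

Competitive equilibrium: 185 − 0.8Q = 112 + 0.2Q → Q* = 73, P* = 126.6.
At Q = 48: demand price = 185 − 0.8·48 = 146.6; supply price = 112 + 0.2·48 = 121.6.
ΔQ = 73 − 48 = 25; wedge = 146.6 − 121.6 = 25.
DWL = ½ × 25 × 25 = 312.50.

312.50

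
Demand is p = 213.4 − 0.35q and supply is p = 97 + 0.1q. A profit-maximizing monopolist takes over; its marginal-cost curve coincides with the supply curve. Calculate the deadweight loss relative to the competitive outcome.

Competitive equilibrium: 213.4 − 0.35q = 97 + 0.1q → q* = 258.6667, p* = 122.8667.
Marginal revenue: MR = 213.4 − 0.7q. Set MR = MC: 213.4 − 0.7q = 97 + 0.1q → q_m = 145.5.
Price p_m = 213.4 − 0.35·145.5 = 162.475; MC(q_m) = 97 + 0.1·145.5 = 111.55.
Competitive q* = 258.6667, so Δq = 113.1667; wedge = 162.475 − 111.55 = 50.925.
DWL = ½ × 113.1667 × 50.925 = 2881.51.

2881.51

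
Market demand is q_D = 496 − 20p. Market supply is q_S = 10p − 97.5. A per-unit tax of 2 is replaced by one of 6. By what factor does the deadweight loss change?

9

In inverse form: demand p = 24.8 − 0.05q, supply p = 9.75 + 0.1q.
Competitive equilibrium: 24.8 − 0.05q = 9.75 + 0.1q → q* = 100.3333, p* = 19.7833.
For a per-unit tax t: Δq = t/0.15, so DWL = ½·t·(t/0.15) = t²/0.3.
At t = 2: DWL = 13.333. At t = 6: DWL = 120.
Ratio = (6/2)² = 9.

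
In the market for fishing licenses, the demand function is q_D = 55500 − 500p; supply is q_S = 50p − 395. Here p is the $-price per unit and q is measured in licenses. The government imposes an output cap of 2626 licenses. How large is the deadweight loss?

$46696.08

In inverse form: demand p = 111 − 0.002q, supply p = 7.9 + 0.02q.
Competitive equilibrium: 111 − 0.002q = 7.9 + 0.02q → q* = 4686.3636, p* = 101.6273.
At q = 2626: demand price = 111 − 0.002·2626 = 105.748; supply price = 7.9 + 0.02·2626 = 60.42.
Δq = 4686.3636 − 2626 = 2060.3636; wedge = 105.748 − 60.42 = 45.328.
The triangle = ½ × 2060.3636 × 45.328 = $46696.08.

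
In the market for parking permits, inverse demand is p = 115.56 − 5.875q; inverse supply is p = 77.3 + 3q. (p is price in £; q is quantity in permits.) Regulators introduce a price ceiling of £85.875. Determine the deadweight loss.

£9.36

Competitive equilibrium: 115.56 − 5.875q = 77.3 + 3q → q* = 4.311, p* = 90.233.
At the ceiling p = 85.875, quantity supplied = (85.875 − 77.3)/3 = 2.8583.
Willingness to pay at q' = 2.8583: 115.56 − 5.875·2.8583 = 98.7675.
Δq = 4.311 − 2.8583 = 1.4527; wedge = 98.7675 − 85.875 = 12.8925.
DWL = ½ × 1.4527 × 12.8925 = £9.36.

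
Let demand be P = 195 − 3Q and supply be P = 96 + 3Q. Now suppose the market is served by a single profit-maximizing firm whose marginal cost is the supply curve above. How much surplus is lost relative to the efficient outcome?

90.75

Competitive equilibrium: 195 − 3Q = 96 + 3Q → Q* = 16.5, P* = 145.5.
Marginal revenue: MR = 195 − 6Q. Set MR = MC: 195 − 6Q = 96 + 3Q → Q_m = 11.
Price P_m = 195 − 3·11 = 162; MC(Q_m) = 96 + 3·11 = 129.
Competitive Q* = 16.5, so ΔQ = 5.5; wedge = 162 − 129 = 33.
Deadweight loss = ½ × 5.5 × 33 = 90.75.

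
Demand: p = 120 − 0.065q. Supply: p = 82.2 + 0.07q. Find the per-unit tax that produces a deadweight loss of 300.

Competitive equilibrium: 120 − 0.065q = 82.2 + 0.07q → q* = 280, p* = 101.8.
A tax t gives Δq = t/0.135 and wedge t, so DWL = t²/0.27.
t²/0.27 = 300 → t² = 81 → t = 9.

9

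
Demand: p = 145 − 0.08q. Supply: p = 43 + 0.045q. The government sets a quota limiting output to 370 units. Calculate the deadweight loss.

12432.25

Competitive equilibrium: 145 − 0.08q = 43 + 0.045q → q* = 816, p* = 79.72.
At q = 370: demand price = 145 − 0.08·370 = 115.4; supply price = 43 + 0.045·370 = 59.65.
Δq = 816 − 370 = 446; wedge = 115.4 − 59.65 = 55.75.
The triangle = ½ × 446 × 55.75 = 12432.25.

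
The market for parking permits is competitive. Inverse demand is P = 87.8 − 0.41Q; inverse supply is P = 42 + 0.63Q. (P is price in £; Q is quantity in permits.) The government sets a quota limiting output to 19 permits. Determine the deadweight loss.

£326

Competitive equilibrium: 87.8 − 0.41Q = 42 + 0.63Q → Q* = 44.0385, P* = 69.7442.
At Q = 19: demand price = 87.8 − 0.41·19 = 80.01; supply price = 42 + 0.63·19 = 53.97.
ΔQ = 44.0385 − 19 = 25.0385; wedge = 80.01 − 53.97 = 26.04.
Welfare loss = ½ × 25.0385 × 26.04 = £326.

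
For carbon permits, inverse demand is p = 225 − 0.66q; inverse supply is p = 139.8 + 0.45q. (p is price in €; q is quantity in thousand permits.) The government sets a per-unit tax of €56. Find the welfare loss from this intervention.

€1412.61 thousand

Competitive equilibrium: 225 − 0.66q = 139.8 + 0.45q → q* = 76.7568, p* = 174.3405.
With the tax, the buyer price exceeds the seller price by 56: (225 − 0.66q) − (139.8 + 0.45q) = 56 → q' = 26.3063.
Δq = 76.7568 − 26.3063 = 50.4505; the wedge equals the tax, 56.
Welfare loss = ½ × 50.4505 × 56 = €1412.61 thousand.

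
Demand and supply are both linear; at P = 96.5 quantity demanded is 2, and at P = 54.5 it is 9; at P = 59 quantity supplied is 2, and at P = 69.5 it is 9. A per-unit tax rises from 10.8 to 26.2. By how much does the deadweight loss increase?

Demand slope = (54.5 − 96.5)/(9 − 2) = −6, so P = 108.5 − 6Q.
Supply slope = (69.5 − 59)/(9 − 2) = 1.5, so P = 56 + 1.5Q.
Competitive equilibrium: 108.5 − 6Q = 56 + 1.5Q → Q* = 7, P* = 66.5.
For a per-unit tax t: ΔQ = t/7.5, so DWL = ½·t·(t/7.5) = t²/15.
At t = 10.8: DWL = 7.776. At t = 26.2: DWL = 45.763.
Increase = 45.763 − 7.776 = 37.99.

37.99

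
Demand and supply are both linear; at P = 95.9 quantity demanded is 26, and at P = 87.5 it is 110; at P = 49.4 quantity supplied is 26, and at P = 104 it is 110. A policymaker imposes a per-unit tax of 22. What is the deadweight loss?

322.67

Demand slope = (87.5 − 95.9)/(110 − 26) = −0.1, so P = 98.5 − 0.1Q.
Supply slope = (104 − 49.4)/(110 − 26) = 0.65, so P = 32.5 + 0.65Q.
Competitive equilibrium: 98.5 − 0.1Q = 32.5 + 0.65Q → Q* = 88, P* = 89.7.
With the tax, the buyer price exceeds the seller price by 22: (98.5 − 0.1Q) − (32.5 + 0.65Q) = 22 → Q' = 58.6667.
ΔQ = 88 − 58.6667 = 29.3333; the wedge equals the tax, 22.
DWL = ½ × 29.3333 × 22 = 322.67.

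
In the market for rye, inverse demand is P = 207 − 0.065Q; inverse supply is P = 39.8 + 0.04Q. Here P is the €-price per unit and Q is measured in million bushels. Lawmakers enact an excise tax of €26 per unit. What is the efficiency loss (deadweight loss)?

Competitive equilibrium: 207 − 0.065Q = 39.8 + 0.04Q → Q* = 1592.381, P* = 103.4952.
With the tax, the buyer price exceeds the seller price by 26: (207 − 0.065Q) − (39.8 + 0.04Q) = 26 → Q' = 1344.7619.
ΔQ = 1592.381 − 1344.7619 = 247.6191; the wedge equals the tax, 26.
DWL = ½ × 247.6191 × 26 = €3219.05 million.

€3219.05 million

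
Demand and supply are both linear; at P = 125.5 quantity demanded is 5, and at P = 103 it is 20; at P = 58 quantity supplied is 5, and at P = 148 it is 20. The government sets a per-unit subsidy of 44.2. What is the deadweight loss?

Demand slope = (103 − 125.5)/(20 − 5) = −1.5, so P = 133 − 1.5Q.
Supply slope = (148 − 58)/(20 − 5) = 6, so P = 28 + 6Q.
Competitive equilibrium: 133 − 1.5Q = 28 + 6Q → Q* = 14, P* = 112.
The subsidy lowers effective supply by 44.2: P = 6Q − 16.2.
New quantity: 133 − 1.5Q = 6Q − 16.2 → Q' = 19.8933.
Overproduction ΔQ = 19.8933 − 14 = 5.8933; wedge = subsidy = 44.2.
DWL = ½ × 5.8933 × 44.2 = 130.24.

130.24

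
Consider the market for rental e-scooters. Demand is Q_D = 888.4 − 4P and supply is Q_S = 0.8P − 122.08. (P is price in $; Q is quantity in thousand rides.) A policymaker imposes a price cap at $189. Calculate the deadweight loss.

$222.22 thousand

In inverse form: demand P = 222.1 − 0.25Q, supply P = 152.6 + 1.25Q.
Competitive equilibrium: 222.1 − 0.25Q = 152.6 + 1.25Q → Q* = 46.3333, P* = 210.5167.
At the ceiling P = 189, quantity supplied = (189 − 152.6)/1.25 = 29.12.
Willingness to pay at Q' = 29.12: 222.1 − 0.25·29.12 = 214.82.
ΔQ = 46.3333 − 29.12 = 17.2133; wedge = 214.82 − 189 = 25.82.
DWL = ½ × 17.2133 × 25.82 = $222.22 thousand.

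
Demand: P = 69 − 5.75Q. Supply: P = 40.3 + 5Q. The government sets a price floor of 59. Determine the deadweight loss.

4.66

Competitive equilibrium: 69 − 5.75Q = 40.3 + 5Q → Q* = 2.6698, P* = 53.6488.
At the floor P = 59, quantity demanded = (69 − 59)/5.75 = 1.7391.
Sellers' marginal cost at Q' = 1.7391: 40.3 + 5·1.7391 = 48.9955.
ΔQ = 2.6698 − 1.7391 = 0.9307; wedge = 59 − 48.9955 = 10.0045.
Deadweight loss = ½ × 0.9307 × 10.0045 = 4.66.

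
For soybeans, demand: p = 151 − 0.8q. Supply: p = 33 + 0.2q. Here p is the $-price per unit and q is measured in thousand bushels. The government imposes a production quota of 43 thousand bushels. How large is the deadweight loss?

$2812.50 thousand

Competitive equilibrium: 151 − 0.8q = 33 + 0.2q → q* = 118, p* = 56.6.
At q = 43: demand price = 151 − 0.8·43 = 116.6; supply price = 33 + 0.2·43 = 41.6.
Δq = 118 − 43 = 75; wedge = 116.6 − 41.6 = 75.
DWL = ½ × 75 × 75 = $2812.50 thousand.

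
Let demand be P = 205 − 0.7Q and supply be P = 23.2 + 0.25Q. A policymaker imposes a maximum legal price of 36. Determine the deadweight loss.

Competitive equilibrium: 205 − 0.7Q = 23.2 + 0.25Q → Q* = 191.3684, P* = 71.0421.
At the ceiling P = 36, quantity supplied = (36 − 23.2)/0.25 = 51.2.
Willingness to pay at Q' = 51.2: 205 − 0.7·51.2 = 169.16.
ΔQ = 191.3684 − 51.2 = 140.1684; wedge = 169.16 − 36 = 133.16.
Welfare loss = ½ × 140.1684 × 133.16 = 9332.41.

9332.41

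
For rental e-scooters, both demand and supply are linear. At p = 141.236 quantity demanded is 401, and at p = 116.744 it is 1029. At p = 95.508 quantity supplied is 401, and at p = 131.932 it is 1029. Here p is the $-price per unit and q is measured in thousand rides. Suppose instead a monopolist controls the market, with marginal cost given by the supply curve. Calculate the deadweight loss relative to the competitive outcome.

$3035.62 thousand

Demand slope = (116.744 − 141.236)/(1029 − 401) = −0.039, so p = 156.875 − 0.039q.
Supply slope = (131.932 − 95.508)/(1029 − 401) = 0.058, so p = 72.25 + 0.058q.
Competitive equilibrium: 156.875 − 0.039q = 72.25 + 0.058q → q* = 872.42268, p* = 122.85052.
Marginal revenue: MR = 156.875 − 0.078q. Set MR = MC: 156.875 − 0.078q = 72.25 + 0.058q → q_m = 622.24265.
Price p_m = 156.875 − 0.039·622.24265 = 132.60754; MC(q_m) = 72.25 + 0.058·622.24265 = 108.34007.
Competitive q* = 872.42268, so Δq = 250.18003; wedge = 132.60754 − 108.34007 = 24.26747.
The triangle = ½ × 250.18003 × 24.26747 = $3035.62 thousand.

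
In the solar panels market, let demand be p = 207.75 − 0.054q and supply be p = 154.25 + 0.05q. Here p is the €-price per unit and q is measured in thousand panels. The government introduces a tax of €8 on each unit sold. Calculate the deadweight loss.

Competitive equilibrium: 207.75 − 0.054q = 154.25 + 0.05q → q* = 514.4231, p* = 179.9712.
With the tax, the buyer price exceeds the seller price by 8: (207.75 − 0.054q) − (154.25 + 0.05q) = 8 → q' = 437.5.
Δq = 514.4231 − 437.5 = 76.9231; the wedge equals the tax, 8.
DWL = ½ × 76.9231 × 8 = €307.69 thousand.

€307.69 thousand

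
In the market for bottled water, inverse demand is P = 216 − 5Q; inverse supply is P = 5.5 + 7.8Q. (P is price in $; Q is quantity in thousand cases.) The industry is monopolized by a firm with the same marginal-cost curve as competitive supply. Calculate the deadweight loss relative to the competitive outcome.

Competitive equilibrium: 216 − 5Q = 5.5 + 7.8Q → Q* = 16.44531, P* = 133.77344.
Marginal revenue: MR = 216 − 10Q. Set MR = MC: 216 − 10Q = 5.5 + 7.8Q → Q_m = 11.82584.
Price P_m = 216 − 5·11.82584 = 156.8708; MC(Q_m) = 5.5 + 7.8·11.82584 = 97.74155.
Competitive Q* = 16.44531, so ΔQ = 4.61947; wedge = 156.8708 − 97.74155 = 59.12925.
DWL = ½ × 4.61947 × 59.12925 = $136.57 thousand.

$136.57 thousand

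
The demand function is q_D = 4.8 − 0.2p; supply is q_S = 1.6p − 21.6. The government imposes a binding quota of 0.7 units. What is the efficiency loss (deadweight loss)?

In inverse form: demand p = 24 − 5q, supply p = 13.5 + 0.625q.
Competitive equilibrium: 24 − 5q = 13.5 + 0.625q → q* = 1.8667, p* = 14.6667.
At q = 0.7: demand price = 24 − 5·0.7 = 20.5; supply price = 13.5 + 0.625·0.7 = 13.9375.
Δq = 1.8667 − 0.7 = 1.1667; wedge = 20.5 − 13.9375 = 6.5625.
DWL = ½ × 1.1667 × 6.5625 = 3.83.

3.83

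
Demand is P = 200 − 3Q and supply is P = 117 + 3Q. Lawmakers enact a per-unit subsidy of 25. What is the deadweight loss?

52.08

Competitive equilibrium: 200 − 3Q = 117 + 3Q → Q* = 13.8333, P* = 158.5.
The subsidy lowers effective supply by 25: P = 92 + 3Q.
New quantity: 200 − 3Q = 92 + 3Q → Q' = 18.
Overproduction ΔQ = 18 − 13.8333 = 4.1667; wedge = subsidy = 25.
Deadweight loss = ½ × 4.1667 × 25 = 52.08.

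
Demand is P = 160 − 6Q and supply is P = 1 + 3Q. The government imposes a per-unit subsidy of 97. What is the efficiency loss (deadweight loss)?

522.72

Competitive equilibrium: 160 − 6Q = 1 + 3Q → Q* = 17.6667, P* = 54.
The subsidy lowers effective supply by 97: P = 3Q − 96.
New quantity: 160 − 6Q = 3Q − 96 → Q' = 28.4444.
Overproduction ΔQ = 28.4444 − 17.6667 = 10.7777; wedge = subsidy = 97.
Deadweight loss = ½ × 10.7777 × 97 = 522.72.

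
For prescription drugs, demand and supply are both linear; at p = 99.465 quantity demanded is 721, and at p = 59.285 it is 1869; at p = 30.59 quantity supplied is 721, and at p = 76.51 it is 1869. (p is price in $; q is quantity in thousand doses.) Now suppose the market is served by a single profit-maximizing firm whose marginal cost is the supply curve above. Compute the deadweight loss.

$10202.73 thousand

Demand slope = (59.285 − 99.465)/(1869 − 721) = −0.035, so p = 124.7 − 0.035q.
Supply slope = (76.51 − 30.59)/(1869 − 721) = 0.04, so p = 1.75 + 0.04q.
Competitive equilibrium: 124.7 − 0.035q = 1.75 + 0.04q → q* = 1639.33333, p* = 67.32333.
Marginal revenue: MR = 124.7 − 0.07q. Set MR = MC: 124.7 − 0.07q = 1.75 + 0.04q → q_m = 1117.72727.
Price p_m = 124.7 − 0.035·1117.72727 = 85.57955; MC(q_m) = 1.75 + 0.04·1117.72727 = 46.45909.
Competitive q* = 1639.33333, so Δq = 521.60606; wedge = 85.57955 − 46.45909 = 39.12046.
The triangle = ½ × 521.60606 × 39.12046 = $10202.73 thousand.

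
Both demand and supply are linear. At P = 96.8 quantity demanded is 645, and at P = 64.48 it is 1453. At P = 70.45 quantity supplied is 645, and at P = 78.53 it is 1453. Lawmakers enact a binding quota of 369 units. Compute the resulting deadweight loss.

Demand slope = (64.48 − 96.8)/(1453 − 645) = −0.04, so P = 122.6 − 0.04Q.
Supply slope = (78.53 − 70.45)/(1453 − 645) = 0.01, so P = 64 + 0.01Q.
Competitive equilibrium: 122.6 − 0.04Q = 64 + 0.01Q → Q* = 1172, P* = 75.72.
At Q = 369: demand price = 122.6 − 0.04·369 = 107.84; supply price = 64 + 0.01·369 = 67.69.
ΔQ = 1172 − 369 = 803; wedge = 107.84 − 67.69 = 40.15.
Welfare loss = ½ × 803 × 40.15 = 16120.225.

16120.225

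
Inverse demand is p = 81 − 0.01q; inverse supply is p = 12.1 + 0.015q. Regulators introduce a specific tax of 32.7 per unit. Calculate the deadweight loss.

21385.80

Competitive equilibrium: 81 − 0.01q = 12.1 + 0.015q → q* = 2756, p* = 53.44.
With the tax, the buyer price exceeds the seller price by 32.7: (81 − 0.01q) − (12.1 + 0.015q) = 32.7 → q' = 1448.
Δq = 2756 − 1448 = 1308; the wedge equals the tax, 32.7.
Welfare loss = ½ × 1308 × 32.7 = 21385.80.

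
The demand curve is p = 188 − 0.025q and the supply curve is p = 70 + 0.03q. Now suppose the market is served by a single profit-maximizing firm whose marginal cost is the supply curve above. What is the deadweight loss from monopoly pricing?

Competitive equilibrium: 188 − 0.025q = 70 + 0.03q → q* = 2145.45455, p* = 134.36364.
Marginal revenue: MR = 188 − 0.05q. Set MR = MC: 188 − 0.05q = 70 + 0.03q → q_m = 1475.
Price p_m = 188 − 0.025·1475 = 151.125; MC(q_m) = 70 + 0.03·1475 = 114.25.
Competitive q* = 2145.45455, so Δq = 670.45455; wedge = 151.125 − 114.25 = 36.875.
DWL = ½ × 670.45455 × 36.875 = 12361.51.

12361.51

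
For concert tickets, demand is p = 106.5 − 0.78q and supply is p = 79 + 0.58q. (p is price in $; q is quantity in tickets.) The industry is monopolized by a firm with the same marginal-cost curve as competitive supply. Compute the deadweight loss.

Competitive equilibrium: 106.5 − 0.78q = 79 + 0.58q → q* = 20.2206, p* = 90.7279.
Marginal revenue: MR = 106.5 − 1.56q. Set MR = MC: 106.5 − 1.56q = 79 + 0.58q → q_m = 12.8505.
Price p_m = 106.5 − 0.78·12.8505 = 96.4766; MC(q_m) = 79 + 0.58·12.8505 = 86.4533.
Competitive q* = 20.2206, so Δq = 7.3701; wedge = 96.4766 − 86.4533 = 10.0233.
The triangle = ½ × 7.3701 × 10.0233 = $36.94.

$36.94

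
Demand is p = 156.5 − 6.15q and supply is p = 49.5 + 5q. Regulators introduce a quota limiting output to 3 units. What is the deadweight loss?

242.58

Competitive equilibrium: 156.5 − 6.15q = 49.5 + 5q → q* = 9.5964, p* = 97.4821.
At q = 3: demand price = 156.5 − 6.15·3 = 138.05; supply price = 49.5 + 5·3 = 64.5.
Δq = 9.5964 − 3 = 6.5964; wedge = 138.05 − 64.5 = 73.55.
Deadweight loss = ½ × 6.5964 × 73.55 = 242.58.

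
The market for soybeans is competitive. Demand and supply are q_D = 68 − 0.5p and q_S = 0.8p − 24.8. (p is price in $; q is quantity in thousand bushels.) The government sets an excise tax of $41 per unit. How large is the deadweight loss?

In inverse form: demand p = 136 − 2q, supply p = 31 + 1.25q.
Competitive equilibrium: 136 − 2q = 31 + 1.25q → q* = 32.3077, p* = 71.3846.
With the tax, the buyer price exceeds the seller price by 41: (136 − 2q) − (31 + 1.25q) = 41 → q' = 19.6923.
Δq = 32.3077 − 19.6923 = 12.6154; the wedge equals the tax, 41.
The triangle = ½ × 12.6154 × 41 = $258.62 thousand.

$258.62 thousand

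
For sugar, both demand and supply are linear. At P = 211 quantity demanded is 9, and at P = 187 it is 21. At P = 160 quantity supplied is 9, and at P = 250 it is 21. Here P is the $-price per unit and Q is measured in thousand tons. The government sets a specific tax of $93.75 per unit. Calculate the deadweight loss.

Demand slope = (187 − 211)/(21 − 9) = −2, so P = 229 − 2Q.
Supply slope = (250 − 160)/(21 − 9) = 7.5, so P = 92.5 + 7.5Q.
Competitive equilibrium: 229 − 2Q = 92.5 + 7.5Q → Q* = 14.3684, P* = 200.2632.
With the tax, the buyer price exceeds the seller price by 93.75: (229 − 2Q) − (92.5 + 7.5Q) = 93.75 → Q' = 4.5.
ΔQ = 14.3684 − 4.5 = 9.8684; the wedge equals the tax, 93.75.
Deadweight loss = ½ × 9.8684 × 93.75 = $462.58 thousand.

$462.58 thousand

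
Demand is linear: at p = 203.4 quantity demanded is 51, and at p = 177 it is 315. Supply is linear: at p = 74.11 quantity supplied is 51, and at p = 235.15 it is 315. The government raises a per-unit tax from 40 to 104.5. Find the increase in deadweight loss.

Demand slope = (177 − 203.4)/(315 − 51) = −0.1, so p = 208.5 − 0.1q.
Supply slope = (235.15 − 74.11)/(315 − 51) = 0.61, so p = 43 + 0.61q.
Competitive equilibrium: 208.5 − 0.1q = 43 + 0.61q → q* = 233.0986, p* = 185.1901.
For a per-unit tax t: Δq = t/0.71, so DWL = ½·t·(t/0.71) = t²/1.42.
At t = 40: DWL = 1126.761. At t = 104.5: DWL = 7690.317.
Increase = 7690.317 − 1126.761 = 6563.56.

6563.56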